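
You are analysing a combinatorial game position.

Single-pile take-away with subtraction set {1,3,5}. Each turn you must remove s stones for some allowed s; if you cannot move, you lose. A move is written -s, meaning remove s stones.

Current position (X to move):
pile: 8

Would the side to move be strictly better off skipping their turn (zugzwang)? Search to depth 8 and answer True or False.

zugzwang(8, X) = True

p1 X@[8]: -1[7]-1* -3[5]-1 -5[3]-1
p2 O@[7]: -1[6]+1* -3[4]+1 -5[2]+1
p3 X@[6]: -1[5]-1* -3[3]-1 -5[1]-1
p4 O@[5]: -1[4]+1* -3[2]+1 -5[0]+1
p5 X@[4]: -1[3]-1* -3[1]-1
p6 O@[3]: -1[2]+1* -3[0]+1
p7 X@[2]: -1[1]-1*
p8 O@[1]: -1[0]+1*
p9 X@[0] terminal -1; root [8] d8
pass branch (O moves first from the same position):
  | p1 O@[8]: -1[7]-1* -3[5]-1 -5[3]-1
  | p2 X@[7]: -1[6]+1* -3[4]+1 -5[2]+1
  | p3 O@[6]: -1[5]-1* -3[3]-1 -5[1]-1
  | p4 X@[5]: -1[4]+1* -3[2]+1 -5[0]+1
  | p5 O@[4]: -1[3]-1* -3[1]-1
  | p6 X@[3]: -1[2]+1* -3[0]+1
  | p7 O@[2]: -1[1]-1*
  | p8 X@[1]: -1[0]+1*
  | p9 O@[0] terminal -1; root [8] d8
X moving scores -1; X passing scores +1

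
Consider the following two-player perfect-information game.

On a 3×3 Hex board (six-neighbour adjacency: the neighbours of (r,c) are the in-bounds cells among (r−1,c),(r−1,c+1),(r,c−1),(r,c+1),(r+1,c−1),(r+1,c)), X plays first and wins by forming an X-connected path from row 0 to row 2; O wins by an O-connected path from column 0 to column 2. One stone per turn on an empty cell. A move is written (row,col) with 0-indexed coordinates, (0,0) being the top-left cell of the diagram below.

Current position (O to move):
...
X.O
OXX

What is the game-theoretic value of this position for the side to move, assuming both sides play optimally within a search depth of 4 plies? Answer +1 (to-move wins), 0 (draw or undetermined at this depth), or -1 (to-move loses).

p1 O@[.../X.O/OXX]: (0,0)[O../X.O/OXX]-1 (0,1)[.O./X.O/OXX]-1 (0,2)[..O/X.O/OXX]-1 (1,1)[.../XOO/OXX]+1*
p2 X@[.../XOO/OXX] terminal -1; root [.../X.O/OXX] d4

value(.../X.O/OXX, O) = +1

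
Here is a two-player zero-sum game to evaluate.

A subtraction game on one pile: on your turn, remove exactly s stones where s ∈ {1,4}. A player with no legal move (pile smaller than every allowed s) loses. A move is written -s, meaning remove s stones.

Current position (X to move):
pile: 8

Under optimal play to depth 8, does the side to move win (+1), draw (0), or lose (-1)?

p1 X@[8]: -1[7]+1* -4[4]-1
p2 O@[7]: -1[6]-1* -4[3]-1
p3 X@[6]: -1[5]+1* -4[2]+1
p4 O@[5]: -1[4]-1* -4[1]-1
p5 X@[4]: -1[3]-1 -4[0]+1*
p6 O@[0] terminal -1; root [8] d8

value(8, X) = +1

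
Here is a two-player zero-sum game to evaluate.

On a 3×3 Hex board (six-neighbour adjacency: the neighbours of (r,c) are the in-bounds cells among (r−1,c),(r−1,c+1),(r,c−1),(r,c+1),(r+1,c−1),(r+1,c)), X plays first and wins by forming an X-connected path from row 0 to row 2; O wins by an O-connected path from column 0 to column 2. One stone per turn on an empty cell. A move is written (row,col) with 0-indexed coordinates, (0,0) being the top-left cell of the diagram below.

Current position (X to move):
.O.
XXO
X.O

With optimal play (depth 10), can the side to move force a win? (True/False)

X winning at [.O./XXO/X.O]: True

ply 1, X at .O./XXO/X.O | (0,0)=+1→XO./XXO/X.O*; (0,2)=+1→.OX/XXO/X.O; (2,1)=+1→.O./XXO/XXO
ply 2: XO./XXO/X.O is terminal -1 (O); from .O./XXO/X.O depth 10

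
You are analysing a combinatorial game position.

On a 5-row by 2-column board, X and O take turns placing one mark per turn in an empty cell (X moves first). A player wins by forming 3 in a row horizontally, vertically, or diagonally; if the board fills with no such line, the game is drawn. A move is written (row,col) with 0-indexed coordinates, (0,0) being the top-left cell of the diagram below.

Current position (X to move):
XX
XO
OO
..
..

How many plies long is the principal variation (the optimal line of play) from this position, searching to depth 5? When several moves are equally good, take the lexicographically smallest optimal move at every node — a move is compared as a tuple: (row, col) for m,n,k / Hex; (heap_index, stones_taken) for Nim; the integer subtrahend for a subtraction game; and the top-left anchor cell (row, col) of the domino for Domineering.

PV length from [XX/XO/OO/../..]: 4 plies

ply 1, X at XX/XO/OO/../.. | (3,0)=-1→XX/XO/OO/X./..; (3,1)=+0→XX/XO/OO/.X/..*; (4,0)=-1→XX/XO/OO/../X.; (4,1)=-1→XX/XO/OO/../.X
ply 2, O at XX/XO/OO/.X/.. | (3,0)=+0→XX/XO/OO/OX/..*; (4,0)=+0→XX/XO/OO/.X/O.; (4,1)=+0→XX/XO/OO/.X/.O
ply 3, X at XX/XO/OO/OX/.. | (4,0)=+0→XX/XO/OO/OX/X.*; (4,1)=-1→XX/XO/OO/OX/.X
ply 4, O at XX/XO/OO/OX/X. | (4,1)=+0→XX/XO/OO/OX/XO*
ply 5: XX/XO/OO/OX/XO is terminal +0 (X); from XX/XO/OO/../.. depth 5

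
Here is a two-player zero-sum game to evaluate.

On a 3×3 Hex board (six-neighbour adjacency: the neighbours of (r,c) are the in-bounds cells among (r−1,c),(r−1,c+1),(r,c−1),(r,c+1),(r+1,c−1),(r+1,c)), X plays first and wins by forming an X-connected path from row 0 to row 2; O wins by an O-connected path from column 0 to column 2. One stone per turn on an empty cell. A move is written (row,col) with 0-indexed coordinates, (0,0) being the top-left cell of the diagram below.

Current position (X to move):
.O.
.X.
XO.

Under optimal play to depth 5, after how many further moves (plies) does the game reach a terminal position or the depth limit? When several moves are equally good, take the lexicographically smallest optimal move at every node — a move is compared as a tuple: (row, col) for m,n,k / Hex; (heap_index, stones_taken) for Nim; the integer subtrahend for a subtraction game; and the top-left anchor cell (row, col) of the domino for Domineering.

ply 1, X at .O./.X./XO. | (0,0)=+1→XO./.X./XO.*; (0,2)=+1→.OX/.X./XO.; (1,0)=+1→.O./XX./XO.; (1,2)=-1→.O./.XX/XO.; (2,2)=-1→.O./.X./XOX
ply 2, O at XO./.X./XO. | (0,2)=-1→XOO/.X./XO.*; (1,0)=-1→XO./OX./XO.; (1,2)=-1→XO./.XO/XO.; (2,2)=-1→XO./.X./XOO
ply 3, X at XOO/.X./XO. | (1,0)=+1→XOO/XX./XO.*; (1,2)=-1→XOO/.XX/XO.; (2,2)=-1→XOO/.X./XOX
ply 4: XOO/XX./XO. is terminal -1 (O); from .O./.X./XO. depth 5

PV length from [.O./.X./XO.]: 3 plies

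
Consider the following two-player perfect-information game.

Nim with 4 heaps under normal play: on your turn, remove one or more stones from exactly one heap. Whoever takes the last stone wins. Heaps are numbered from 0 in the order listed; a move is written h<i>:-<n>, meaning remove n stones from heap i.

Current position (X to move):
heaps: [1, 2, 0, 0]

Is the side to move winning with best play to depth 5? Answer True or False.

X winning at [(1,2,0,0)]: True

ply 1, X at (1,2,0,0) | h0:-1=-1→(0,2,0,0); h1:-1=+1→(1,1,0,0)*; h1:-2=-1→(1,0,0,0)
ply 2, O at (1,1,0,0) | h0:-1=-1→(0,1,0,0)*; h1:-1=-1→(1,0,0,0)
ply 3, X at (0,1,0,0) | h1:-1=+1→(0,0,0,0)*
ply 4: (0,0,0,0) is terminal -1 (O); from (1,2,0,0) depth 5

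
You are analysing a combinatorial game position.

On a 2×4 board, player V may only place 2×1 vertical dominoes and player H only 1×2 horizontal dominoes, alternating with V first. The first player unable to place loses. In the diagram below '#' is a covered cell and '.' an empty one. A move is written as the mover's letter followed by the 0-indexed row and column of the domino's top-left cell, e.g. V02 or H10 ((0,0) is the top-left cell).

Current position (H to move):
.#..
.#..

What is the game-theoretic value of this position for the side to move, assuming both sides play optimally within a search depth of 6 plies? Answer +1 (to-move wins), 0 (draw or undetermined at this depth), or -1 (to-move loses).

[.#../.#..] H move#1: H02:+1/.###/.#..*, H12:+1/.#../.###
[.###/.#..] V move#2: V00:-1/####/##..*
[####/##..] H move#3: H12:+1/####/####*
[####/####] end (terminal -1, V#4); searched .#../.#.. to 6

value(.#../.#.., H) = +1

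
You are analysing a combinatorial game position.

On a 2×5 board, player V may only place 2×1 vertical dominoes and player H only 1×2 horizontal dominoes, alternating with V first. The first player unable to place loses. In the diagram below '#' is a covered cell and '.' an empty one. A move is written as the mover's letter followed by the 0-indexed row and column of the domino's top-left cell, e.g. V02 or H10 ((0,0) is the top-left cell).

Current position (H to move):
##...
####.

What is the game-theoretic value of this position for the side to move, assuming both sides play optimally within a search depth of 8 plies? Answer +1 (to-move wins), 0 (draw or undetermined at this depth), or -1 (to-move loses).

[##.../####.] H move#1: H02:-1/####./####., H03:+1/##.##/####.*
[##.##/####.] end (terminal -1, V#2); searched ##.../####. to 8

value(##.../####., H) = +1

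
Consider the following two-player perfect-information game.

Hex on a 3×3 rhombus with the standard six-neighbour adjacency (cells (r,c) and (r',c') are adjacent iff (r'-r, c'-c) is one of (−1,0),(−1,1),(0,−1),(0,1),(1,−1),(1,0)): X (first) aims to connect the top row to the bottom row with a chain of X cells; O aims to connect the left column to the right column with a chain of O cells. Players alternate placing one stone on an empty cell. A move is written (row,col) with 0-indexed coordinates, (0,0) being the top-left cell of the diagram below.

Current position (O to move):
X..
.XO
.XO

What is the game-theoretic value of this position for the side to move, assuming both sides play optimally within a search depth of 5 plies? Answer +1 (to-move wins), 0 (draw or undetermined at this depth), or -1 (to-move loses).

value(X../.XO/.XO, O) = -1

[X../.XO/.XO] O move#1: (0,1):-1/XO./.XO/.XO*, (0,2):-1/X.O/.XO/.XO, (1,0):-1/X../OXO/.XO, (2,0):-1/X../.XO/OXO
[XO./.XO/.XO] X move#2: (0,2):+1/XOX/.XO/.XO*, (1,0):+1/XO./XXO/.XO, (2,0):+1/XO./.XO/XXO
[XOX/.XO/.XO] end (terminal -1, O#3); searched X../.XO/.XO to 5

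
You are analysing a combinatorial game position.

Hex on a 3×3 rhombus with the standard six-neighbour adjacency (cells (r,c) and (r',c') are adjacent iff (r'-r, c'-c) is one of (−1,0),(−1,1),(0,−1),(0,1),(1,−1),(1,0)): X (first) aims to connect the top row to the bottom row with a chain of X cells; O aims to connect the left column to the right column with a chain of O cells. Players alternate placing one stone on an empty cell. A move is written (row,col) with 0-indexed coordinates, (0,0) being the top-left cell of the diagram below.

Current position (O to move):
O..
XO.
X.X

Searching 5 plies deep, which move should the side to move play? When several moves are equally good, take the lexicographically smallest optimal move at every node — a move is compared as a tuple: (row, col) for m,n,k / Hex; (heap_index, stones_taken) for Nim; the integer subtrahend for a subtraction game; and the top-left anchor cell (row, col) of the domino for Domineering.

O's best at [O../XO./X.X]: (0,1)

ply 1, O at O../XO./X.X | (0,1)=+1→OO./XO./X.X*; (0,2)=-1→O.O/XO./X.X; (1,2)=-1→O../XOO/X.X; (2,1)=-1→O../XO./XOX
ply 2, X at OO./XO./X.X | (0,2)=-1→OOX/XO./X.X*; (1,2)=-1→OO./XOX/X.X; (2,1)=-1→OO./XO./XXX
ply 3, O at OOX/XO./X.X | (1,2)=+1→OOX/XOO/X.X*; (2,1)=-1→OOX/XO./XOX
ply 4: OOX/XOO/X.X is terminal -1 (X); from O../XO./X.X depth 5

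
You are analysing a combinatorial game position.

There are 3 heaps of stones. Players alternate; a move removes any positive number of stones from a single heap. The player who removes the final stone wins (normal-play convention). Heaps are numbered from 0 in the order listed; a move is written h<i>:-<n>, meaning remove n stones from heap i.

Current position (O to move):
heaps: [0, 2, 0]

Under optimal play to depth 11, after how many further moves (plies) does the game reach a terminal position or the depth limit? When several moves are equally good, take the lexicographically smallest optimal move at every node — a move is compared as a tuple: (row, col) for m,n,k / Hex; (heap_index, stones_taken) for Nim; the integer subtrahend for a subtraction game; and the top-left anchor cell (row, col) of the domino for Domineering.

PV length from [(0,2,0)]: 1 ply

ply 1, O at (0,2,0) | h1:-1=-1→(0,1,0); h1:-2=+1→(0,0,0)*
ply 2: (0,0,0) is terminal -1 (X); from (0,2,0) depth 11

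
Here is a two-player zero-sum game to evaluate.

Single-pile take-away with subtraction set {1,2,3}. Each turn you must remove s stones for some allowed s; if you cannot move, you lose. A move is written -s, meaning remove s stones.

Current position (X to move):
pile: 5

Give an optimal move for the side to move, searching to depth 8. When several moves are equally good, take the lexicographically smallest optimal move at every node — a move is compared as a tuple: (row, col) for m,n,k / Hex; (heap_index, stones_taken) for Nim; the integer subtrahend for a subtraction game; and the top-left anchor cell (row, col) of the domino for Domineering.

X's best at [5]: -1

ply 1, X at 5 | -1=+1→4*; -2=-1→3; -3=-1→2
ply 2, O at 4 | -1=-1→3*; -2=-1→2; -3=-1→1
ply 3, X at 3 | -1=-1→2; -2=-1→1; -3=+1→0*
ply 4: 0 is terminal -1 (O); from 5 depth 8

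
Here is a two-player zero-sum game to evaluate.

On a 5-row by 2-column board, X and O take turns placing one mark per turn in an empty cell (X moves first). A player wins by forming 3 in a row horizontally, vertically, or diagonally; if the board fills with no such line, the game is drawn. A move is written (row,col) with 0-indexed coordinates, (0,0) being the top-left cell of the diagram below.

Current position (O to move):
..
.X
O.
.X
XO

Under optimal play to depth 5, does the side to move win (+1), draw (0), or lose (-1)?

value(../.X/O./.X/XO, O) = 0

p1 O@[../.X/O./.X/XO]: (0,0)[O./.X/O./.X/XO]-1 (0,1)[.O/.X/O./.X/XO]-1 (1,0)[../OX/O./.X/XO]-1 (2,1)[../.X/OO/.X/XO]+0* (3,0)[../.X/O./OX/XO]-1
p2 X@[../.X/OO/.X/XO]: (0,0)[X./.X/OO/.X/XO]+0* (0,1)[.X/.X/OO/.X/XO]-1 (1,0)[../XX/OO/.X/XO]+0 (3,0)[../.X/OO/XX/XO]+0
p3 O@[X./.X/OO/.X/XO]: (0,1)[XO/.X/OO/.X/XO]+0* (1,0)[X./OX/OO/.X/XO]+0 (3,0)[X./.X/OO/OX/XO]+0
p4 X@[XO/.X/OO/.X/XO]: (1,0)[XO/XX/OO/.X/XO]+0* (3,0)[XO/.X/OO/XX/XO]+0
p5 O@[XO/XX/OO/.X/XO]: (3,0)[XO/XX/OO/OX/XO]+0*
p6 X@[XO/XX/OO/OX/XO] terminal +0; root [../.X/O./.X/XO] d5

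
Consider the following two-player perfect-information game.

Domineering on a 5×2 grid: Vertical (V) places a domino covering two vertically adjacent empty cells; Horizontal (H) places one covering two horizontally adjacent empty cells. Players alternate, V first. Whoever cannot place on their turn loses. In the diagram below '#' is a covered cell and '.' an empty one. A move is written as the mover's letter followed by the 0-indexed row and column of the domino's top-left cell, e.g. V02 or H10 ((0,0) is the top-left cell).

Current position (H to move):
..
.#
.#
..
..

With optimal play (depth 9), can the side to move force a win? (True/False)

ply 1, H at ../.#/.#/../.. | H00=-1→##/.#/.#/../..; H30=+1→../.#/.#/##/..*; H40=+1→../.#/.#/../##
ply 2, V at ../.#/.#/##/.. | V00=-1→#./##/.#/##/..*; V10=-1→../##/##/##/..
ply 3, H at #./##/.#/##/.. | H40=+1→#./##/.#/##/##*
ply 4: #./##/.#/##/## is terminal -1 (V); from ../.#/.#/../.. depth 9

H winning at [../.#/.#/../..]: True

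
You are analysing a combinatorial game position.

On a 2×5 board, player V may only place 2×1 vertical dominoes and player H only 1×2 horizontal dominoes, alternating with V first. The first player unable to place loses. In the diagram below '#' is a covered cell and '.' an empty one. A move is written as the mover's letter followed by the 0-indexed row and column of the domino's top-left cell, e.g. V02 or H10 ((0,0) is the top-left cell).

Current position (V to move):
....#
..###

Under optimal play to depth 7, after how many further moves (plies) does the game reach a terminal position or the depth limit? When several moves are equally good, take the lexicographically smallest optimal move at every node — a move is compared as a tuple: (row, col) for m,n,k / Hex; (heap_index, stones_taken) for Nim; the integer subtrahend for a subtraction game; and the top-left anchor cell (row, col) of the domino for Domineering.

PV length from [....#/..###]: 3 plies

ply 1, V at ....#/..### | V00=-1→#...#/#.###; V01=+1→.#..#/.####*
ply 2, H at .#..#/.#### | H02=-1→.####/.####*
ply 3, V at .####/.#### | V00=+1→#####/#####*
ply 4: #####/##### is terminal -1 (H); from ....#/..### depth 7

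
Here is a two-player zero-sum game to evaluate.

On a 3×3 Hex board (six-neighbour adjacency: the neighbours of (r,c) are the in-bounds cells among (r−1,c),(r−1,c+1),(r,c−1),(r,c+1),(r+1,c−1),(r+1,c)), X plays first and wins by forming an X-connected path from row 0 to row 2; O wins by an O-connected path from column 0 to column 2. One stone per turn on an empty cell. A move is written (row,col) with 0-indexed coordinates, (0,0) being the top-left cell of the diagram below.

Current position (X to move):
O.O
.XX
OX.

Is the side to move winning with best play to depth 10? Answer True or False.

X winning at [O.O/.XX/OX.]: True

[O.O/.XX/OX.] X move#1: (0,1):+1/OXO/.XX/OX.*, (1,0):-1/O.O/XXX/OX., (2,2):-1/O.O/.XX/OXX
[OXO/.XX/OX.] end (terminal -1, O#2); searched O.O/.XX/OX. to 10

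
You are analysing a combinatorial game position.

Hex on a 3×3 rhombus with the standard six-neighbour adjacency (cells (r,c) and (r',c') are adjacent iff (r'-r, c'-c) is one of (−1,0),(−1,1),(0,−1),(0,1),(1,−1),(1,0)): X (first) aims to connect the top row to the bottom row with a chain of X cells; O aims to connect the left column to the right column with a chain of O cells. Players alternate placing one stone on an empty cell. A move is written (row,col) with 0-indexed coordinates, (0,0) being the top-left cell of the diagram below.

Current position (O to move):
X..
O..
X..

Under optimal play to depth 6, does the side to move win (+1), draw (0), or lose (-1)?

ply 1, O at X../O../X.. | (0,1)=-1→XO./O../X..; (0,2)=+1→X.O/O../X..*; (1,1)=+1→X../OO./X..; (1,2)=-1→X../O.O/X..; (2,1)=-1→X../O../XO.; (2,2)=-1→X../O../X.O
ply 2, X at X.O/O../X.. | (0,1)=-1→XXO/O../X..*; (1,1)=-1→X.O/OX./X..; (1,2)=-1→X.O/O.X/X..; (2,1)=-1→X.O/O../XX.; (2,2)=-1→X.O/O../X.X
ply 3, O at XXO/O../X.. | (1,1)=+1→XXO/OO./X..*; (1,2)=-1→XXO/O.O/X..; (2,1)=-1→XXO/O../XO.; (2,2)=-1→XXO/O../X.O
ply 4: XXO/OO./X.. is terminal -1 (X); from X../O../X.. depth 6

value(X../O../X.., O) = +1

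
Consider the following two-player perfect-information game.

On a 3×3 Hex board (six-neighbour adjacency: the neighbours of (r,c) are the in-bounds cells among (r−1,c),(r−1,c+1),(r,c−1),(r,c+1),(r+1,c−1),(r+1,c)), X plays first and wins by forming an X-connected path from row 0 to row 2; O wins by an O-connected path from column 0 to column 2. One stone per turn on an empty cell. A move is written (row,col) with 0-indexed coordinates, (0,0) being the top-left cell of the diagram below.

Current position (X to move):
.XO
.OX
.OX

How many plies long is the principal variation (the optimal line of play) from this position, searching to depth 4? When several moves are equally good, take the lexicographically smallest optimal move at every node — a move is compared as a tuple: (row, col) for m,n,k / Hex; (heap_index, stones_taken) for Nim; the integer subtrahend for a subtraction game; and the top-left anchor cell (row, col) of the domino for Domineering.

PV length from [.XO/.OX/.OX]: 2 plies

p1 X@[.XO/.OX/.OX]: (0,0)[XXO/.OX/.OX]-1* (1,0)[.XO/XOX/.OX]-1 (2,0)[.XO/.OX/XOX]-1
p2 O@[XXO/.OX/.OX]: (1,0)[XXO/OOX/.OX]+1* (2,0)[XXO/.OX/OOX]+1
p3 X@[XXO/OOX/.OX] terminal -1; root [.XO/.OX/.OX] d4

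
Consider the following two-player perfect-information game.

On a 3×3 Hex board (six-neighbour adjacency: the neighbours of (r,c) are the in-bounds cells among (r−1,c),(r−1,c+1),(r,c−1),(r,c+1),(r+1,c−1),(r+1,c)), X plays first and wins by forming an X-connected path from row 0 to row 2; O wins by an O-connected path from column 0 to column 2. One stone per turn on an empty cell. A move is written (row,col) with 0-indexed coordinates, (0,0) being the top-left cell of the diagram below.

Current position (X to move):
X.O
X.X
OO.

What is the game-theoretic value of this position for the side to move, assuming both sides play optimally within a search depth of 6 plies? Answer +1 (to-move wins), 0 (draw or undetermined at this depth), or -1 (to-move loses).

value(X.O/X.X/OO., X) = -1

ply 1, X at X.O/X.X/OO. | (0,1)=-1→XXO/X.X/OO.*; (1,1)=-1→X.O/XXX/OO.; (2,2)=-1→X.O/X.X/OOX
ply 2, O at XXO/X.X/OO. | (1,1)=+1→XXO/XOX/OO.*; (2,2)=+1→XXO/X.X/OOO
ply 3: XXO/XOX/OO. is terminal -1 (X); from X.O/X.X/OO. depth 6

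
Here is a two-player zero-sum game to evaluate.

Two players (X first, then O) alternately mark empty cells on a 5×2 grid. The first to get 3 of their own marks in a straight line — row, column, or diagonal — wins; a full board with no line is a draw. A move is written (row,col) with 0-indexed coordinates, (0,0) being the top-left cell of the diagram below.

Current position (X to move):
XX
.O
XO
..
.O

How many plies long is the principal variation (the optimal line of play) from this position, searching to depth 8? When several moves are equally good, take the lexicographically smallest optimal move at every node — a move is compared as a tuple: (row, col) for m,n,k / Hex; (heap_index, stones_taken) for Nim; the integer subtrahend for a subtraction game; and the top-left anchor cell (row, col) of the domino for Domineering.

p1 X@[XX/.O/XO/../.O]: (1,0)[XX/XO/XO/../.O]+1* (3,0)[XX/.O/XO/X./.O]-1 (3,1)[XX/.O/XO/.X/.O]+0 (4,0)[XX/.O/XO/../XO]-1
p2 O@[XX/XO/XO/../.O] terminal -1; root [XX/.O/XO/../.O] d8

PV length from [XX/.O/XO/../.O]: 1 ply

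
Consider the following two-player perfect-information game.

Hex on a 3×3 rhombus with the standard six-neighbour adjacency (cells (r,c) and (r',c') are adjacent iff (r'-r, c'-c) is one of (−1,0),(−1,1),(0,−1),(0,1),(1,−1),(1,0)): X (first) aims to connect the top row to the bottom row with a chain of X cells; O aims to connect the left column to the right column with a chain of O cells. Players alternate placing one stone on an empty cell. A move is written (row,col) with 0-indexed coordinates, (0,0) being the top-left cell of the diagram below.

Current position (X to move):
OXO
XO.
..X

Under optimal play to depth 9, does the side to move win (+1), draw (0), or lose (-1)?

value(OXO/XO./..X, X) = +1

[OXO/XO./..X] X move#1: (1,2):-1/OXO/XOX/..X, (2,0):+1/OXO/XO./X.X*, (2,1):-1/OXO/XO./.XX
[OXO/XO./X.X] end (terminal -1, O#2); searched OXO/XO./..X to 9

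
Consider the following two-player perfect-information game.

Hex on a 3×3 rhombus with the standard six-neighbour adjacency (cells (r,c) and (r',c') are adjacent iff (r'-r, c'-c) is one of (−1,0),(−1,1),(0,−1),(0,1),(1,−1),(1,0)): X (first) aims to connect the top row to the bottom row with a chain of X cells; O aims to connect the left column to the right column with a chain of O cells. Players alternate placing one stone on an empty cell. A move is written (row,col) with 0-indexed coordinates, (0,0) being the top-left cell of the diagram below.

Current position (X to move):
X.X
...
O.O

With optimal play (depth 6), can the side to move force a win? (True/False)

X winning at [X.X/.../O.O]: True

ply 1, X at X.X/.../O.O | (0,1)=-1→XXX/.../O.O; (1,0)=-1→X.X/X../O.O; (1,1)=-1→X.X/.X./O.O; (1,2)=-1→X.X/..X/O.O; (2,1)=+1→X.X/.../OXO*
ply 2, O at X.X/.../OXO | (0,1)=-1→XOX/.../OXO*; (1,0)=-1→X.X/O../OXO; (1,1)=-1→X.X/.O./OXO; (1,2)=-1→X.X/..O/OXO
ply 3, X at XOX/.../OXO | (1,0)=+1→XOX/X../OXO*; (1,1)=+1→XOX/.X./OXO; (1,2)=+1→XOX/..X/OXO
ply 4, O at XOX/X../OXO | (1,1)=-1→XOX/XO./OXO*; (1,2)=-1→XOX/X.O/OXO
ply 5, X at XOX/XO./OXO | (1,2)=+1→XOX/XOX/OXO*
ply 6: XOX/XOX/OXO is terminal -1 (O); from X.X/.../O.O depth 6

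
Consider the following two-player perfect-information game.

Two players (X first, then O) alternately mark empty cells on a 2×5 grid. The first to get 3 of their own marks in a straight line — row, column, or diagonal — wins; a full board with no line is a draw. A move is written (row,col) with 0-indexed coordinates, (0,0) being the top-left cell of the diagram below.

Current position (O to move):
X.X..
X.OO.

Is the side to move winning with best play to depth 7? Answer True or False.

p1 O@[X.X../X.OO.]: (0,1)[XOX../X.OO.]+1* (0,3)[X.XO./X.OO.]-1 (0,4)[X.X.O/X.OO.]-1 (1,1)[X.X../XOOO.]+1 (1,4)[X.X../X.OOO]+1
p2 X@[XOX../X.OO.]: (0,3)[XOXX./X.OO.]-1* (0,4)[XOX.X/X.OO.]-1 (1,1)[XOX../XXOO.]-1 (1,4)[XOX../X.OOX]-1
p3 O@[XOXX./X.OO.]: (0,4)[XOXXO/X.OO.]+1* (1,1)[XOXX./XOOO.]+1 (1,4)[XOXX./X.OOO]+1
p4 X@[XOXXO/X.OO.]: (1,1)[XOXXO/XXOO.]-1* (1,4)[XOXXO/X.OOX]-1
p5 O@[XOXXO/XXOO.]: (1,4)[XOXXO/XXOOO]+1*
p6 X@[XOXXO/XXOOO] terminal -1; root [X.X../X.OO.] d7

O winning at [X.X../X.OO.]: True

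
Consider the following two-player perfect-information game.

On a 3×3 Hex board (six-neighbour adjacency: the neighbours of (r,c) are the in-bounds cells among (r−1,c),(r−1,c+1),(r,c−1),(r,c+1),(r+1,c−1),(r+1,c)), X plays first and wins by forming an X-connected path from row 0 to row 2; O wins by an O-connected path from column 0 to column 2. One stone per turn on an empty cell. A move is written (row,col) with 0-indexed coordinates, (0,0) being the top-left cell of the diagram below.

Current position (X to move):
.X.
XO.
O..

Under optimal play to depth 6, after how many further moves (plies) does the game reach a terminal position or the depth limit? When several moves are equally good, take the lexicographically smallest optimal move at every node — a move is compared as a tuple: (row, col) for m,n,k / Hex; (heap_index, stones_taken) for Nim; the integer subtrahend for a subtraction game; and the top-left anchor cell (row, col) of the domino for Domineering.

ply 1, X at .X./XO./O.. | (0,0)=-1→XX./XO./O..*; (0,2)=-1→.XX/XO./O..; (1,2)=-1→.X./XOX/O..; (2,1)=-1→.X./XO./OX.; (2,2)=-1→.X./XO./O.X
ply 2, O at XX./XO./O.. | (0,2)=+1→XXO/XO./O..*; (1,2)=+1→XX./XOO/O..; (2,1)=+1→XX./XO./OO.; (2,2)=+1→XX./XO./O.O
ply 3: XXO/XO./O.. is terminal -1 (X); from .X./XO./O.. depth 6

PV length from [.X./XO./O..]: 2 plies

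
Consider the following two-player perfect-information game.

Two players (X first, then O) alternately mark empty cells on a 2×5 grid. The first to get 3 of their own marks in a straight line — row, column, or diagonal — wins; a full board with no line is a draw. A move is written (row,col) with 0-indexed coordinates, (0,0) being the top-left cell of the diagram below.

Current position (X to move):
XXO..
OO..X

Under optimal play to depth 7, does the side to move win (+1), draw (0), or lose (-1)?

[XXO../OO..X] X move#1: (0,3):-1/XXOX./OO..X, (0,4):-1/XXO.X/OO..X, (1,2):+0/XXO../OOX.X*, (1,3):-1/XXO../OO.XX
[XXO../OOX.X] O move#2: (0,3):-1/XXOO./OOX.X, (0,4):-1/XXO.O/OOX.X, (1,3):+0/XXO../OOXOX*
[XXO../OOXOX] X move#3: (0,3):+0/XXOX./OOXOX*, (0,4):+0/XXO.X/OOXOX
[XXOX./OOXOX] O move#4: (0,4):+0/XXOXO/OOXOX*
[XXOXO/OOXOX] end (terminal +0, X#5); searched XXO../OO..X to 7

value(XXO../OO..X, X) = 0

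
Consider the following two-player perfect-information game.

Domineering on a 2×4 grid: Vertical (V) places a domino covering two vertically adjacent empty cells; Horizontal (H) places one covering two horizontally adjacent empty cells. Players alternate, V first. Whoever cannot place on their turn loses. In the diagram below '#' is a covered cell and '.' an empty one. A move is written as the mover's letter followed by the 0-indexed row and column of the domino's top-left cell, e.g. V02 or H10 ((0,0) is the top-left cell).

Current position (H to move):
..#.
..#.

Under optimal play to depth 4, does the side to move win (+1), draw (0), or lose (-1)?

p1 H@[..#./..#.]: H00[###./..#.]+1* H10[..#./###.]+1
p2 V@[###./..#.]: V03[####/..##]-1*
p3 H@[####/..##]: H10[####/####]+1*
p4 V@[####/####] terminal -1; root [..#./..#.] d4

value(..#./..#., H) = +1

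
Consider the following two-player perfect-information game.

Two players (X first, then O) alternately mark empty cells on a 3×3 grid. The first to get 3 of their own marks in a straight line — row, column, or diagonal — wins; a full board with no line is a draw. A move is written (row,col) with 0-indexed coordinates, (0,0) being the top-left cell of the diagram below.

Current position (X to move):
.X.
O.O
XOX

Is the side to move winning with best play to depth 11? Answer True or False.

X winning at [.X./O.O/XOX]: True

[.X./O.O/XOX] X move#1: (0,0):-1/XX./O.O/XOX, (0,2):-1/.XX/O.O/XOX, (1,1):+1/.X./OXO/XOX*
[.X./OXO/XOX] O move#2: (0,0):-1/OX./OXO/XOX*, (0,2):-1/.XO/OXO/XOX
[OX./OXO/XOX] X move#3: (0,2):+1/OXX/OXO/XOX*
[OXX/OXO/XOX] end (terminal -1, O#4); searched .X./O.O/XOX to 11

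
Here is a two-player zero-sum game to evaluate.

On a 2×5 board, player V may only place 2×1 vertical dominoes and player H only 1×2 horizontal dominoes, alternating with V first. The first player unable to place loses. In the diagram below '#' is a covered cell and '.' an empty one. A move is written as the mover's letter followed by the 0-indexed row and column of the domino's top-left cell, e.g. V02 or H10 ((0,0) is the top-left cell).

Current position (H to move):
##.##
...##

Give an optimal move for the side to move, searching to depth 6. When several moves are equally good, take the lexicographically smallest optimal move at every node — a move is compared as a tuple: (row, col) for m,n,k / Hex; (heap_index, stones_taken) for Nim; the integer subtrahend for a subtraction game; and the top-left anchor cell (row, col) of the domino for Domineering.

[##.##/...##] H move#1: H10:-1/##.##/##.##, H11:+1/##.##/.####*
[##.##/.####] end (terminal -1, V#2); searched ##.##/...## to 6

H's best at [##.##/...##]: H11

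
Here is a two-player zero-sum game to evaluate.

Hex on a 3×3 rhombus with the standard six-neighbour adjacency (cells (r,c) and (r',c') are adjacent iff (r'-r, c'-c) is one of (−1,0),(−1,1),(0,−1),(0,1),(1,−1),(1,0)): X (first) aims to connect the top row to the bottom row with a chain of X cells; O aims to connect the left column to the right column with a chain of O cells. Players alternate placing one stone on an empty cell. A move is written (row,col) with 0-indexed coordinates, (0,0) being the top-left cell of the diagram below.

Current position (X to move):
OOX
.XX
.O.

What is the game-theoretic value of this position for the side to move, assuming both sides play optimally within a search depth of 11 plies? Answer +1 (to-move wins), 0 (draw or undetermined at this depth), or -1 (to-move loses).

value(OOX/.XX/.O., X) = +1

p1 X@[OOX/.XX/.O.]: (1,0)[OOX/XXX/.O.]+1* (2,0)[OOX/.XX/XO.]+1 (2,2)[OOX/.XX/.OX]+1
p2 O@[OOX/XXX/.O.]: (2,0)[OOX/XXX/OO.]-1* (2,2)[OOX/XXX/.OO]-1
p3 X@[OOX/XXX/OO.]: (2,2)[OOX/XXX/OOX]+1*
p4 O@[OOX/XXX/OOX] terminal -1; root [OOX/.XX/.O.] d11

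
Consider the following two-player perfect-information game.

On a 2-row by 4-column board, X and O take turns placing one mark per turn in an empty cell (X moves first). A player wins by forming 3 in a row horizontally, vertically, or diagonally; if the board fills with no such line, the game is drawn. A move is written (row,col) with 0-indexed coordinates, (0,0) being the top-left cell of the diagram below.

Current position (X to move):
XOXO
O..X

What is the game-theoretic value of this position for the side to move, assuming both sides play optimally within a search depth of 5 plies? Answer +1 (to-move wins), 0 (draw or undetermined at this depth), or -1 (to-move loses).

p1 X@[XOXO/O..X]: (1,1)[XOXO/OX.X]+0* (1,2)[XOXO/O.XX]+0
p2 O@[XOXO/OX.X]: (1,2)[XOXO/OXOX]+0*
p3 X@[XOXO/OXOX] terminal +0; root [XOXO/O..X] d5

value(XOXO/O..X, X) = 0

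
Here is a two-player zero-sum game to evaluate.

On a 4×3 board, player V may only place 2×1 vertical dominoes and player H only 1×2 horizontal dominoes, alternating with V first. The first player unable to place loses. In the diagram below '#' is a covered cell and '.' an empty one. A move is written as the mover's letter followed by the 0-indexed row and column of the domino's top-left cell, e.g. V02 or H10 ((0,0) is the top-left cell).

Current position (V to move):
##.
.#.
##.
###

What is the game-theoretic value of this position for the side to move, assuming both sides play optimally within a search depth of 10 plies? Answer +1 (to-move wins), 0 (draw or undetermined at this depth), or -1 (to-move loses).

value(##./.#./##./###, V) = +1

p1 V@[##./.#./##./###]: V02[###/.##/##./###]+1* V12[##./.##/###/###]+1
p2 H@[###/.##/##./###] terminal -1; root [##./.#./##./###] d10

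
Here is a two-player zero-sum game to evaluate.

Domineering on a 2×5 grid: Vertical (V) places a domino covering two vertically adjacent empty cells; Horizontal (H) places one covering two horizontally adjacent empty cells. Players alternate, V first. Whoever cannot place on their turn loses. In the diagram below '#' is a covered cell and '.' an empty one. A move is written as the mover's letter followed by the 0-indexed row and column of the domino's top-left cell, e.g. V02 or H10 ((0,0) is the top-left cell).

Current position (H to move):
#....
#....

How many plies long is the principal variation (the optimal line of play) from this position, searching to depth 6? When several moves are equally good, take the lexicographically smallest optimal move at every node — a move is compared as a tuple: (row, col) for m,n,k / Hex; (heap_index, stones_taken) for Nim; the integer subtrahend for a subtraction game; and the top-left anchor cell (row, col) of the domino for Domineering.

[#..../#....] H move#1: H01:-1/###../#...., H02:+1/#.##./#....*, H03:-1/#..##/#...., H11:-1/#..../###.., H12:+1/#..../#.##., H13:-1/#..../#..##
[#.##./#....] V move#2: V01:-1/####./##...*, V04:-1/#.###/#...#
[####./##...] H move#3: H12:-1/####./####., H13:+1/####./##.##*
[####./##.##] end (terminal -1, V#4); searched #..../#.... to 6

PV length from [#..../#....]: 3 plies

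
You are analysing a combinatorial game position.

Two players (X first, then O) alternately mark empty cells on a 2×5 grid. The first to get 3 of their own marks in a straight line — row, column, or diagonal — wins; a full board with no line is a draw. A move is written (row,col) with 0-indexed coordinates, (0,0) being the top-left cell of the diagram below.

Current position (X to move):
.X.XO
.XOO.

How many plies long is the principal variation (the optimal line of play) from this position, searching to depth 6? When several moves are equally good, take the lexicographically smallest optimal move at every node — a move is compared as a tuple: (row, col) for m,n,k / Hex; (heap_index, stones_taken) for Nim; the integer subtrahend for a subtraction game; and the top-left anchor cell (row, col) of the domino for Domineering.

PV length from [.X.XO/.XOO.]: 1 ply

[.X.XO/.XOO.] X move#1: (0,0):-1/XX.XO/.XOO., (0,2):+1/.XXXO/.XOO.*, (1,0):-1/.X.XO/XXOO., (1,4):+0/.X.XO/.XOOX
[.XXXO/.XOO.] end (terminal -1, O#2); searched .X.XO/.XOO. to 6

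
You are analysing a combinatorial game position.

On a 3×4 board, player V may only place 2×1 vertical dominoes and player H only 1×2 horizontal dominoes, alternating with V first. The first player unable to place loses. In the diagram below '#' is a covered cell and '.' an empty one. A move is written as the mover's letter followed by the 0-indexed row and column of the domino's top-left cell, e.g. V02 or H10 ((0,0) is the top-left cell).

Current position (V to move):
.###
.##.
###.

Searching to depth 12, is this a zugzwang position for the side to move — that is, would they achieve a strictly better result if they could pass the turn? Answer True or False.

zugzwang(.###/.##./###., V) = False

ply 1, V at .###/.##./###. | V00=+1→####/###./###.*; V13=+1→.###/.###/####
ply 2: ####/###./###. is terminal -1 (H); from .###/.##./###. depth 12
if V skipped the turn, H would face:
~ ply 1: .###/.##./###. is terminal -1 (H); from .###/.##./###. depth 12
compare (V): move=+1 vs pass=+1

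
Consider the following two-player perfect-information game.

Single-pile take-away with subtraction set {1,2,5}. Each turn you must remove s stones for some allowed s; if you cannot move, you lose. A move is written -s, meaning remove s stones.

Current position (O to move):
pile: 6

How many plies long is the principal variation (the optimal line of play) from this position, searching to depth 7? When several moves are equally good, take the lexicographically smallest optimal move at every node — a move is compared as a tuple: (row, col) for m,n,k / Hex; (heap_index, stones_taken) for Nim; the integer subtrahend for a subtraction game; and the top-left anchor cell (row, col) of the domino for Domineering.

PV length from [6]: 4 plies

[6] O move#1: -1:-1/5*, -2:-1/4, -5:-1/1
[5] X move#2: -1:-1/4, -2:+1/3*, -5:+1/0
[3] O move#3: -1:-1/2*, -2:-1/1
[2] X move#4: -1:-1/1, -2:+1/0*
[0] end (terminal -1, O#5); searched 6 to 7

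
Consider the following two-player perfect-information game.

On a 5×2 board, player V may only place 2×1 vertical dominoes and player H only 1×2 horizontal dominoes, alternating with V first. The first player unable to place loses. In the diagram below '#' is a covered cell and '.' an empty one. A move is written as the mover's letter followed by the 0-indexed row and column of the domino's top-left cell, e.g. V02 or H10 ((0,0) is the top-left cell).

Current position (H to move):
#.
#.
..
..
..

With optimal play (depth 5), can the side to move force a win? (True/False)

ply 1, H at #./#./../../.. | H20=-1→#./#./##/../..; H30=+1→#./#./../##/..*; H40=-1→#./#./../../##
ply 2, V at #./#./../##/.. | V01=-1→##/##/../##/..*; V11=-1→#./##/.#/##/..
ply 3, H at ##/##/../##/.. | H20=+1→##/##/##/##/..*; H40=+1→##/##/../##/##
ply 4: ##/##/##/##/.. is terminal -1 (V); from #./#./../../.. depth 5

H winning at [#./#./../../..]: True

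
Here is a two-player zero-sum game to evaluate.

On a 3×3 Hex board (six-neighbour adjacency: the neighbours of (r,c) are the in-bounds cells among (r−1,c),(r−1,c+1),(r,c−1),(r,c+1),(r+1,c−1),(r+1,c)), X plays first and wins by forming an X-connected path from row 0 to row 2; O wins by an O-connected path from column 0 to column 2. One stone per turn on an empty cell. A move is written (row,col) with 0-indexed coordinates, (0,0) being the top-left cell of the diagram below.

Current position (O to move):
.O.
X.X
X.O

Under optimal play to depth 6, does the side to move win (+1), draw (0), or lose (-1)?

value(.O./X.X/X.O, O) = -1

[.O./X.X/X.O] O move#1: (0,0):-1/OO./X.X/X.O*, (0,2):-1/.OO/X.X/X.O, (1,1):-1/.O./XOX/X.O, (2,1):-1/.O./X.X/XOO
[OO./X.X/X.O] X move#2: (0,2):+1/OOX/X.X/X.O*, (1,1):-1/OO./XXX/X.O, (2,1):-1/OO./X.X/XXO
[OOX/X.X/X.O] O move#3: (1,1):-1/OOX/XOX/X.O*, (2,1):-1/OOX/X.X/XOO
[OOX/XOX/X.O] X move#4: (2,1):+1/OOX/XOX/XXO*
[OOX/XOX/XXO] end (terminal -1, O#5); searched .O./X.X/X.O to 6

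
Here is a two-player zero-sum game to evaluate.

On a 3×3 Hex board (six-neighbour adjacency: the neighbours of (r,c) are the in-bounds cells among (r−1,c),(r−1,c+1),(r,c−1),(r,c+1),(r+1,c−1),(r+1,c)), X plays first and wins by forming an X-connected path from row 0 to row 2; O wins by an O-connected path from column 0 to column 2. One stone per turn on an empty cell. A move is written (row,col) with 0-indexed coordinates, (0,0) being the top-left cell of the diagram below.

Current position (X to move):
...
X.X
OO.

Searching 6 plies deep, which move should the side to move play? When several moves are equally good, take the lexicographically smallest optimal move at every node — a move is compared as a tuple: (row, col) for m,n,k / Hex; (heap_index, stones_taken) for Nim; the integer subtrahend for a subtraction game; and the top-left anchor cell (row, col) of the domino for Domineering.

p1 X@[.../X.X/OO.]: (0,0)[X../X.X/OO.]-1 (0,1)[.X./X.X/OO.]-1 (0,2)[..X/X.X/OO.]-1 (1,1)[.../XXX/OO.]-1 (2,2)[.../X.X/OOX]+1*
p2 O@[.../X.X/OOX]: (0,0)[O../X.X/OOX]-1* (0,1)[.O./X.X/OOX]-1 (0,2)[..O/X.X/OOX]-1 (1,1)[.../XOX/OOX]-1
p3 X@[O../X.X/OOX]: (0,1)[OX./X.X/OOX]+1* (0,2)[O.X/X.X/OOX]+1 (1,1)[O../XXX/OOX]+1
p4 O@[OX./X.X/OOX]: (0,2)[OXO/X.X/OOX]-1* (1,1)[OX./XOX/OOX]-1
p5 X@[OXO/X.X/OOX]: (1,1)[OXO/XXX/OOX]+1*
p6 O@[OXO/XXX/OOX] terminal -1; root [.../X.X/OO.] d6

X's best at [.../X.X/OO.]: (2,2)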